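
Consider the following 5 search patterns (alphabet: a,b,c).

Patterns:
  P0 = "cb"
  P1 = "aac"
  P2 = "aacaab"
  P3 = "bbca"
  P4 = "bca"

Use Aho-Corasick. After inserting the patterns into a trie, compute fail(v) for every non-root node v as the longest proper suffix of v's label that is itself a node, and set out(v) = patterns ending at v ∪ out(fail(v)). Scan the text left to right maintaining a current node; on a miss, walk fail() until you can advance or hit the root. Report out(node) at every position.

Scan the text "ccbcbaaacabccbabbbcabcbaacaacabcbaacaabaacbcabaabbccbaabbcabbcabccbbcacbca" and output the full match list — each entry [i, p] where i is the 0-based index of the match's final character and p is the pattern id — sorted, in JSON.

Build:
Trie (insert patterns):
  n0 'ε': a→3 b→9 c→1
  n1 'c': b→2
  n2 'cb': ·  [P0 ends]
  n3 'a': a→4
  n4 'aa': c→5
  n5 'aac': a→6  [P1 ends]
  n6 'aaca': a→7
  n7 'aacaa': b→8
  n8 'aacaab': ·  [P2 ends]
  n9 'b': b→10 c→13
  n10 'bb': c→11
  n11 'bbc': a→12
  n12 'bbca': ·  [P3 ends]
  n13 'bc': a→14
  n14 'bca': ·  [P4 ends]

BFS fail/out derivation:
  fail(1) 'c': from fail(0)=0 chase 'c': 0 ⇒ 0;  out=∅∪out(0)=∅
  fail(3) 'a': from fail(0)=0 chase 'a': 0 ⇒ 0;  out=∅∪out(0)=∅
  fail(9) 'b': from fail(0)=0 chase 'b': 0 ⇒ 0;  out=∅∪out(0)=∅
  fail(2) 'cb': from fail(1)=0 chase 'b': 0 ⇒ 9;  out={0}∪out(9)={0}
  fail(4) 'aa': from fail(3)=0 chase 'a': 0 ⇒ 3;  out=∅∪out(3)=∅
  fail(10) 'bb': from fail(9)=0 chase 'b': 0 ⇒ 9;  out=∅∪out(9)=∅
  fail(13) 'bc': from fail(9)=0 chase 'c': 0 ⇒ 1;  out=∅∪out(1)=∅
  fail(5) 'aac': from fail(4)=3 chase 'c': 3→0 ⇒ 1;  out={1}∪out(1)={1}
  fail(11) 'bbc': from fail(10)=9 chase 'c': 9 ⇒ 13;  out=∅∪out(13)=∅
  fail(14) 'bca': from fail(13)=1 chase 'a': 1→0 ⇒ 3;  out={4}∪out(3)={4}
  fail(6) 'aaca': from fail(5)=1 chase 'a': 1→0 ⇒ 3;  out=∅∪out(3)=∅
  fail(12) 'bbca': from fail(11)=13 chase 'a': 13 ⇒ 14;  out={3}∪out(14)={3,4}
  fail(7) 'aacaa': from fail(6)=3 chase 'a': 3 ⇒ 4;  out=∅∪out(4)=∅
  fail(8) 'aacaab': from fail(7)=4 chase 'b': 4→3→0 ⇒ 9;  out={2}∪out(9)={2}

Run:
pos 0 'c': at 1
pos 1 'c': at 1 ·f
pos 2 'b': at 2  ** P0@[1:2]
pos 3 'c': at 13 ·f
pos 4 'b': at 2 ·f  ** P0@[3:4]
pos 5 'a': at 3 ·f
pos 6 'a': at 4
pos 7 'a': at 4 ·f
pos 8 'c': at 5  ** P1@[6:8]
pos 9 'a': at 6
pos 10 'b': at 9 ·f
pos 11 'c': at 13
pos 12 'c': at 1 ·f
pos 13 'b': at 2  ** P0@[12:13]
pos 14 'a': at 3 ·f
pos 15 'b': at 9 ·f
pos 16 'b': at 10
pos 17 'b': at 10 ·f
pos 18 'c': at 11
pos 19 'a': at 12  ** P3@[16:19],P4@[17:19]
pos 20 'b': at 9 ·f
pos 21 'c': at 13
pos 22 'b': at 2 ·f  ** P0@[21:22]
pos 23 'a': at 3 ·f
pos 24 'a': at 4
pos 25 'c': at 5  ** P1@[23:25]
pos 26 'a': at 6
pos 27 'a': at 7
pos 28 'c': at 5 ·f  ** P1@[26:28]
pos 29 'a': at 6
pos 30 'b': at 9 ·f
pos 31 'c': at 13
pos 32 'b': at 2 ·f  ** P0@[31:32]
pos 33 'a': at 3 ·f
pos 34 'a': at 4
pos 35 'c': at 5  ** P1@[33:35]
pos 36 'a': at 6
pos 37 'a': at 7
pos 38 'b': at 8  ** P2@[33:38]
pos 39 'a': at 3 ·f
pos 40 'a': at 4
pos 41 'c': at 5  ** P1@[39:41]
pos 42 'b': at 2 ·f  ** P0@[41:42]
pos 43 'c': at 13 ·f
pos 44 'a': at 14  ** P4@[42:44]
pos 45 'b': at 9 ·f
pos 46 'a': at 3 ·f
pos 47 'a': at 4
pos 48 'b': at 9 ·f
pos 49 'b': at 10
pos 50 'c': at 11
pos 51 'c': at 1 ·f
pos 52 'b': at 2  ** P0@[51:52]
pos 53 'a': at 3 ·f
pos 54 'a': at 4
pos 55 'b': at 9 ·f
pos 56 'b': at 10
pos 57 'c': at 11
pos 58 'a': at 12  ** P3@[55:58],P4@[56:58]
pos 59 'b': at 9 ·f
pos 60 'b': at 10
pos 61 'c': at 11
pos 62 'a': at 12  ** P3@[59:62],P4@[60:62]
pos 63 'b': at 9 ·f
pos 64 'c': at 13
pos 65 'c': at 1 ·f
pos 66 'b': at 2  ** P0@[65:66]
pos 67 'b': at 10 ·f
pos 68 'c': at 11
pos 69 'a': at 12  ** P3@[66:69],P4@[67:69]
pos 70 'c': at 1 ·f
pos 71 'b': at 2  ** P0@[70:71]
pos 72 'c': at 13 ·f
pos 73 'a': at 14  ** P4@[71:73]

All matches (sorted): [[2,0],[4,0],[8,1],[13,0],[19,3],[19,4],[22,0],[25,1],[28,1],[32,0],[35,1],[38,2],[41,1],[42,0],[44,4],[52,0],[58,3],[58,4],[62,3],[62,4],[66,0],[69,3],[69,4],[71,0],[73,4]]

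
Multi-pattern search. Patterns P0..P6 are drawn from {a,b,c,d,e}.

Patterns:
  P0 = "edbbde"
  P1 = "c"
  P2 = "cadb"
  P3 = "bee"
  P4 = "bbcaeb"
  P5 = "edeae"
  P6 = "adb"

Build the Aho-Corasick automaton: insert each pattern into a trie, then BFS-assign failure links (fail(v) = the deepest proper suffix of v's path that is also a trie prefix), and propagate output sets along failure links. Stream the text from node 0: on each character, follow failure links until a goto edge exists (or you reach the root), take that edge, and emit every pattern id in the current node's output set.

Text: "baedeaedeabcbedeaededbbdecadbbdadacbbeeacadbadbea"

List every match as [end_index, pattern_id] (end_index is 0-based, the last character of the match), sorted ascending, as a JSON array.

Build:
Trie nodes:
  0='ε' goto a→22 b→11 c→7 e→1
  1='e' goto d→2
  2='ed' goto b→3 e→19
  3='edb' goto b→4
  4='edbb' goto d→5
  5='edbbd' goto e→6
  6='edbbde' goto ·  ←P0
  7='c' goto a→8  ←P1
  8='ca' goto d→9
  9='cad' goto b→10
  10='cadb' goto ·  ←P2
  11='b' goto b→14 e→12
  12='be' goto e→13
  13='bee' goto ·  ←P3
  14='bb' goto c→15
  15='bbc' goto a→16
  16='bbca' goto e→17
  17='bbcae' goto b→18
  18='bbcaeb' goto ·  ←P4
  19='ede' goto a→20
  20='edea' goto e→21
  21='edeae' goto ·  ←P5
  22='a' goto d→23
  23='ad' goto b→24
  24='adb' goto ·  ←P6

Failure links (BFS by depth):
  fail(1) 'e': from fail(0)=0 chase 'e': 0 ⇒ 0;  out=∅∪out(0)=∅
  fail(7) 'c': from fail(0)=0 chase 'c': 0 ⇒ 0;  out={1}∪out(0)={1}
  fail(11) 'b': from fail(0)=0 chase 'b': 0 ⇒ 0;  out=∅∪out(0)=∅
  fail(22) 'a': from fail(0)=0 chase 'a': 0 ⇒ 0;  out=∅∪out(0)=∅
  fail(2) 'ed': from fail(1)=0 chase 'd': 0 ⇒ 0;  out=∅∪out(0)=∅
  fail(8) 'ca': from fail(7)=0 chase 'a': 0 ⇒ 22;  out=∅∪out(22)=∅
  fail(12) 'be': from fail(11)=0 chase 'e': 0 ⇒ 1;  out=∅∪out(1)=∅
  fail(14) 'bb': from fail(11)=0 chase 'b': 0 ⇒ 11;  out=∅∪out(11)=∅
  fail(23) 'ad': from fail(22)=0 chase 'd': 0 ⇒ 0;  out=∅∪out(0)=∅
  fail(3) 'edb': from fail(2)=0 chase 'b': 0 ⇒ 11;  out=∅∪out(11)=∅
  fail(9) 'cad': from fail(8)=22 chase 'd': 22 ⇒ 23;  out=∅∪out(23)=∅
  fail(13) 'bee': from fail(12)=1 chase 'e': 1→0 ⇒ 1;  out={3}∪out(1)={3}
  fail(15) 'bbc': from fail(14)=11 chase 'c': 11→0 ⇒ 7;  out=∅∪out(7)={1}
  fail(19) 'ede': from fail(2)=0 chase 'e': 0 ⇒ 1;  out=∅∪out(1)=∅
  fail(24) 'adb': from fail(23)=0 chase 'b': 0 ⇒ 11;  out={6}∪out(11)={6}
  fail(4) 'edbb': from fail(3)=11 chase 'b': 11 ⇒ 14;  out=∅∪out(14)=∅
  fail(10) 'cadb': from fail(9)=23 chase 'b': 23 ⇒ 24;  out={2}∪out(24)={2,6}
  fail(16) 'bbca': from fail(15)=7 chase 'a': 7 ⇒ 8;  out=∅∪out(8)=∅
  fail(20) 'edea': from fail(19)=1 chase 'a': 1→0 ⇒ 22;  out=∅∪out(22)=∅
  fail(5) 'edbbd': from fail(4)=14 chase 'd': 14→11→0 ⇒ 0;  out=∅∪out(0)=∅
  fail(17) 'bbcae': from fail(16)=8 chase 'e': 8→22→0 ⇒ 1;  out=∅∪out(1)=∅
  fail(21) 'edeae': from fail(20)=22 chase 'e': 22→0 ⇒ 1;  out={5}∪out(1)={5}
  fail(6) 'edbbde': from fail(5)=0 chase 'e': 0 ⇒ 1;  out={0}∪out(1)={0}
  fail(18) 'bbcaeb': from fail(17)=1 chase 'b': 1→0 ⇒ 11;  out={4}∪out(11)={4}

Scan:
[0] read 'b'  n0⇒n11
[1] read 'a'  n11⇒n22 (via fail)
[2] read 'e'  n22⇒n1 (via fail)
[3] read 'd'  n1⇒n2
[4] read 'e'  n2⇒n19
[5] read 'a'  n19⇒n20
[6] read 'e'  n20⇒n21  → match P5@[2:6]
[7] read 'd'  n21⇒n2 (via fail)
[8] read 'e'  n2⇒n19
[9] read 'a'  n19⇒n20
[10] read 'b'  n20⇒n11 (via fail)
[11] read 'c'  n11⇒n7 (via fail)  → match P1@[11:11]
[12] read 'b'  n7⇒n11 (via fail)
[13] read 'e'  n11⇒n12
[14] read 'd'  n12⇒n2 (via fail)
[15] read 'e'  n2⇒n19
[16] read 'a'  n19⇒n20
[17] read 'e'  n20⇒n21  → match P5@[13:17]
[18] read 'd'  n21⇒n2 (via fail)
[19] read 'e'  n2⇒n19
[20] read 'd'  n19⇒n2 (via fail)
[21] read 'b'  n2⇒n3
[22] read 'b'  n3⇒n4
[23] read 'd'  n4⇒n5
[24] read 'e'  n5⇒n6  → match P0@[19:24]
[25] read 'c'  n6⇒n7 (via fail)  → match P1@[25:25]
[26] read 'a'  n7⇒n8
[27] read 'd'  n8⇒n9
[28] read 'b'  n9⇒n10  → match P2@[25:28],P6@[26:28]
[29] read 'b'  n10⇒n14 (via fail)
[30] read 'd'  n14⇒n0 (via fail)
[31] read 'a'  n0⇒n22
[32] read 'd'  n22⇒n23
[33] read 'a'  n23⇒n22 (via fail)
[34] read 'c'  n22⇒n7 (via fail)  → match P1@[34:34]
[35] read 'b'  n7⇒n11 (via fail)
[36] read 'b'  n11⇒n14
[37] read 'e'  n14⇒n12 (via fail)
[38] read 'e'  n12⇒n13  → match P3@[36:38]
[39] read 'a'  n13⇒n22 (via fail)
[40] read 'c'  n22⇒n7 (via fail)  → match P1@[40:40]
[41] read 'a'  n7⇒n8
[42] read 'd'  n8⇒n9
[43] read 'b'  n9⇒n10  → match P2@[40:43],P6@[41:43]
[44] read 'a'  n10⇒n22 (via fail)
[45] read 'd'  n22⇒n23
[46] read 'b'  n23⇒n24  → match P6@[44:46]
[47] read 'e'  n24⇒n12 (via fail)
[48] read 'a'  n12⇒n22 (via fail)

Matches: [[6,5],[11,1],[17,5],[24,0],[25,1],[28,2],[28,6],[34,1],[38,3],[40,1],[43,2],[43,6],[46,6]]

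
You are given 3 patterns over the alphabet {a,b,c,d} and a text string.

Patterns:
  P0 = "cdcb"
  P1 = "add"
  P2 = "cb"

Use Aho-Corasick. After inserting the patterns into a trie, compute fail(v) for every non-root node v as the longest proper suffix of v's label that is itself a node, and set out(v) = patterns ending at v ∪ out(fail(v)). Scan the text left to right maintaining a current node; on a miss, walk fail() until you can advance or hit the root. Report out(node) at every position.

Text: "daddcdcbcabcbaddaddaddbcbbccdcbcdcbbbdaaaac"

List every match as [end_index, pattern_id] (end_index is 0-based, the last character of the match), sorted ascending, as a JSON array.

Construct AC machine:
Trie nodes:
  0='ε' goto a→5 c→1
  1='c' goto b→8 d→2
  2='cd' goto c→3
  3='cdc' goto b→4
  4='cdcb' goto ·  [P0 ends]
  5='a' goto d→6
  6='ad' goto d→7
  7='add' goto ·  [P1 ends]
  8='cb' goto ·  [P2 ends]

BFS fail/out derivation:
  fail(1) 'c': from fail(0)=0 chase 'c': 0 ⇒ 0;  out=∅∪out(0)=∅
  fail(5) 'a': from fail(0)=0 chase 'a': 0 ⇒ 0;  out=∅∪out(0)=∅
  fail(2) 'cd': from fail(1)=0 chase 'd': 0 ⇒ 0;  out=∅∪out(0)=∅
  fail(6) 'ad': from fail(5)=0 chase 'd': 0 ⇒ 0;  out=∅∪out(0)=∅
  fail(8) 'cb': from fail(1)=0 chase 'b': 0 ⇒ 0;  out={2}∪out(0)={2}
  fail(3) 'cdc': from fail(2)=0 chase 'c': 0 ⇒ 1;  out=∅∪out(1)=∅
  fail(7) 'add': from fail(6)=0 chase 'd': 0 ⇒ 0;  out={1}∪out(0)={1}
  fail(4) 'cdcb': from fail(3)=1 chase 'b': 1 ⇒ 8;  out={0}∪out(8)={0,2}

Run:
pos 0 'd': at 0
pos 1 'a': at 5
pos 2 'd': at 6
pos 3 'd': at 7  ** P1@[1:3]
pos 4 'c': at 1 (via fail)
pos 5 'd': at 2
pos 6 'c': at 3
pos 7 'b': at 4  ** P0@[4:7],P2@[6:7]
pos 8 'c': at 1 (via fail)
pos 9 'a': at 5 (via fail)
pos 10 'b': at 0 (via fail)
pos 11 'c': at 1
pos 12 'b': at 8  ** P2@[11:12]
pos 13 'a': at 5 (via fail)
pos 14 'd': at 6
pos 15 'd': at 7  ** P1@[13:15]
pos 16 'a': at 5 (via fail)
pos 17 'd': at 6
pos 18 'd': at 7  ** P1@[16:18]
pos 19 'a': at 5 (via fail)
pos 20 'd': at 6
pos 21 'd': at 7  ** P1@[19:21]
pos 22 'b': at 0 (via fail)
pos 23 'c': at 1
pos 24 'b': at 8  ** P2@[23:24]
pos 25 'b': at 0 (via fail)
pos 26 'c': at 1
pos 27 'c': at 1 (via fail)
pos 28 'd': at 2
pos 29 'c': at 3
pos 30 'b': at 4  ** P0@[27:30],P2@[29:30]
pos 31 'c': at 1 (via fail)
pos 32 'd': at 2
pos 33 'c': at 3
pos 34 'b': at 4  ** P0@[31:34],P2@[33:34]
pos 35 'b': at 0 (via fail)
pos 36 'b': at 0
pos 37 'd': at 0
pos 38 'a': at 5
pos 39 'a': at 5 (via fail)
pos 40 'a': at 5 (via fail)
pos 41 'a': at 5 (via fail)
pos 42 'c': at 1 (via fail)

Matches: [[3,1],[7,0],[7,2],[12,2],[15,1],[18,1],[21,1],[24,2],[30,0],[30,2],[34,0],[34,2]]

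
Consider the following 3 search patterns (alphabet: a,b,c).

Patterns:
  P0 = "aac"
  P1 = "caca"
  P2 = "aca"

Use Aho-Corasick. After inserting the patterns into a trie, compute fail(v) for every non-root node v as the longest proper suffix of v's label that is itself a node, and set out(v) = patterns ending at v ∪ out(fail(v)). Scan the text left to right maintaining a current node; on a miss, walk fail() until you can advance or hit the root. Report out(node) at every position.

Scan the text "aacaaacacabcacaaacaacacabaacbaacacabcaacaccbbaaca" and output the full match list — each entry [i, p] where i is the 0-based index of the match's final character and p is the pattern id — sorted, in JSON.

Build:
Trie (insert patterns):
  n0 'ε': a→1 c→4
  n1 'a': a→2 c→8
  n2 'aa': c→3
  n3 'aac': ·  ←P0
  n4 'c': a→5
  n5 'ca': c→6
  n6 'cac': a→7
  n7 'caca': ·  ←P1
  n8 'ac': a→9
  n9 'aca': ·  ←P2

BFS fail/out derivation:
  fail(1) 'a': from fail(0)=0 chase 'a': 0 ⇒ 0;  out=∅∪out(0)=∅
  fail(4) 'c': from fail(0)=0 chase 'c': 0 ⇒ 0;  out=∅∪out(0)=∅
  fail(2) 'aa': from fail(1)=0 chase 'a': 0 ⇒ 1;  out=∅∪out(1)=∅
  fail(5) 'ca': from fail(4)=0 chase 'a': 0 ⇒ 1;  out=∅∪out(1)=∅
  fail(8) 'ac': from fail(1)=0 chase 'c': 0 ⇒ 4;  out=∅∪out(4)=∅
  fail(3) 'aac': from fail(2)=1 chase 'c': 1 ⇒ 8;  out={0}∪out(8)={0}
  fail(6) 'cac': from fail(5)=1 chase 'c': 1 ⇒ 8;  out=∅∪out(8)=∅
  fail(9) 'aca': from fail(8)=4 chase 'a': 4 ⇒ 5;  out={2}∪out(5)={2}
  fail(7) 'caca': from fail(6)=8 chase 'a': 8 ⇒ 9;  out={1}∪out(9)={1,2}

Text stream:
[0] read 'a'  n0⇒n1
[1] read 'a'  n1⇒n2
[2] read 'c'  n2⇒n3  ** P0@[0:2]
[3] read 'a'  n3⇒n9 ·f  ** P2@[1:3]
[4] read 'a'  n9⇒n2 ·f
[5] read 'a'  n2⇒n2 ·f
[6] read 'c'  n2⇒n3  ** P0@[4:6]
[7] read 'a'  n3⇒n9 ·f  ** P2@[5:7]
[8] read 'c'  n9⇒n6 ·f
[9] read 'a'  n6⇒n7  ** P1@[6:9],P2@[7:9]
[10] read 'b'  n7⇒n0 ·f
[11] read 'c'  n0⇒n4
[12] read 'a'  n4⇒n5
[13] read 'c'  n5⇒n6
[14] read 'a'  n6⇒n7  ** P1@[11:14],P2@[12:14]
[15] read 'a'  n7⇒n2 ·f
[16] read 'a'  n2⇒n2 ·f
[17] read 'c'  n2⇒n3  ** P0@[15:17]
[18] read 'a'  n3⇒n9 ·f  ** P2@[16:18]
[19] read 'a'  n9⇒n2 ·f
[20] read 'c'  n2⇒n3  ** P0@[18:20]
[21] read 'a'  n3⇒n9 ·f  ** P2@[19:21]
[22] read 'c'  n9⇒n6 ·f
[23] read 'a'  n6⇒n7  ** P1@[20:23],P2@[21:23]
[24] read 'b'  n7⇒n0 ·f
[25] read 'a'  n0⇒n1
[26] read 'a'  n1⇒n2
[27] read 'c'  n2⇒n3  ** P0@[25:27]
[28] read 'b'  n3⇒n0 ·f
[29] read 'a'  n0⇒n1
[30] read 'a'  n1⇒n2
[31] read 'c'  n2⇒n3  ** P0@[29:31]
[32] read 'a'  n3⇒n9 ·f  ** P2@[30:32]
[33] read 'c'  n9⇒n6 ·f
[34] read 'a'  n6⇒n7  ** P1@[31:34],P2@[32:34]
[35] read 'b'  n7⇒n0 ·f
[36] read 'c'  n0⇒n4
[37] read 'a'  n4⇒n5
[38] read 'a'  n5⇒n2 ·f
[39] read 'c'  n2⇒n3  ** P0@[37:39]
[40] read 'a'  n3⇒n9 ·f  ** P2@[38:40]
[41] read 'c'  n9⇒n6 ·f
[42] read 'c'  n6⇒n4 ·f
[43] read 'b'  n4⇒n0 ·f
[44] read 'b'  n0⇒n0
[45] read 'a'  n0⇒n1
[46] read 'a'  n1⇒n2
[47] read 'c'  n2⇒n3  ** P0@[45:47]
[48] read 'a'  n3⇒n9 ·f  ** P2@[46:48]

All matches (sorted): [[2,0],[3,2],[6,0],[7,2],[9,1],[9,2],[14,1],[14,2],[17,0],[18,2],[20,0],[21,2],[23,1],[23,2],[27,0],[31,0],[32,2],[34,1],[34,2],[39,0],[40,2],[47,0],[48,2]]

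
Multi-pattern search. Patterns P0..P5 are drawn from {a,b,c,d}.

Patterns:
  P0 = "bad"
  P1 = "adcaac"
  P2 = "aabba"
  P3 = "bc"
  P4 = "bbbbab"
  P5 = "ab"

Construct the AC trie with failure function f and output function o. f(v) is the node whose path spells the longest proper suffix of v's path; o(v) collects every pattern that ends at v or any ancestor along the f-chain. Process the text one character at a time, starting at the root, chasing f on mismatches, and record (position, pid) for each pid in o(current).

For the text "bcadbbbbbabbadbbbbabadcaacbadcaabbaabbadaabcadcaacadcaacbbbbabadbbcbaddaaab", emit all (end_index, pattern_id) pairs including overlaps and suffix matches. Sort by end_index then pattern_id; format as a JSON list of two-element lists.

Construct AC machine:
Trie (insert patterns):
  n0 'ε': a→4 b→1
  n1 'b': a→2 b→15 c→14
  n2 'ba': d→3
  n3 'bad': ·  ←P0
  n4 'a': a→10 b→20 d→5
  n5 'ad': c→6
  n6 'adc': a→7
  n7 'adca': a→8
  n8 'adcaa': c→9
  n9 'adcaac': ·  ←P1
  n10 'aa': b→11
  n11 'aab': b→12
  n12 'aabb': a→13
  n13 'aabba': ·  ←P2
  n14 'bc': ·  ←P3
  n15 'bb': b→16
  n16 'bbb': b→17
  n17 'bbbb': a→18
  n18 'bbbba': b→19
  n19 'bbbbab': ·  ←P4
  n20 'ab': ·  ←P5

BFS fail/out derivation:
  n1('b'): parent n0 fail=0; on 'b' 0 → fail=0;  out ∅∪∅=∅
  n4('a'): parent n0 fail=0; on 'a' 0 → fail=0;  out ∅∪∅=∅
  n2('ba'): parent n1 fail=0; on 'a' 0 → fail=4;  out ∅∪∅=∅
  n5('ad'): parent n4 fail=0; on 'd' 0 → fail=0;  out ∅∪∅=∅
  n10('aa'): parent n4 fail=0; on 'a' 0 → fail=4;  out ∅∪∅=∅
  n14('bc'): parent n1 fail=0; on 'c' 0 → fail=0;  out {3}∪∅={3}
  n15('bb'): parent n1 fail=0; on 'b' 0 → fail=1;  out ∅∪∅=∅
  n20('ab'): parent n4 fail=0; on 'b' 0 → fail=1;  out {5}∪∅={5}
  n3('bad'): parent n2 fail=4; on 'd' 4 → fail=5;  out {0}∪∅={0}
  n6('adc'): parent n5 fail=0; on 'c' 0 → fail=0;  out ∅∪∅=∅
  n11('aab'): parent n10 fail=4; on 'b' 4 → fail=20;  out ∅∪{5}={5}
  n16('bbb'): parent n15 fail=1; on 'b' 1 → fail=15;  out ∅∪∅=∅
  n7('adca'): parent n6 fail=0; on 'a' 0 → fail=4;  out ∅∪∅=∅
  n12('aabb'): parent n11 fail=20; on 'b' 20→1 → fail=15;  out ∅∪∅=∅
  n17('bbbb'): parent n16 fail=15; on 'b' 15 → fail=16;  out ∅∪∅=∅
  n8('adcaa'): parent n7 fail=4; on 'a' 4 → fail=10;  out ∅∪∅=∅
  n13('aabba'): parent n12 fail=15; on 'a' 15→1 → fail=2;  out {2}∪∅={2}
  n18('bbbba'): parent n17 fail=16; on 'a' 16→15→1 → fail=2;  out ∅∪∅=∅
  n9('adcaac'): parent n8 fail=10; on 'c' 10→4→0 → fail=0;  out {1}∪∅={1}
  n19('bbbbab'): parent n18 fail=2; on 'b' 2→4 → fail=20;  out {4}∪{5}={4,5}

Run:
i=0 'b': node 0→1
i=1 'c': node 1→14  → match P3@[0:1]
i=2 'a': node 14→4 (fail-walked)
i=3 'd': node 4→5
i=4 'b': node 5→1 (fail-walked)
i=5 'b': node 1→15
i=6 'b': node 15→16
i=7 'b': node 16→17
i=8 'b': node 17→17 (fail-walked)
i=9 'a': node 17→18
i=10 'b': node 18→19  → match P4@[5:10],P5@[9:10]
i=11 'b': node 19→15 (fail-walked)
i=12 'a': node 15→2 (fail-walked)
i=13 'd': node 2→3  → match P0@[11:13]
i=14 'b': node 3→1 (fail-walked)
i=15 'b': node 1→15
i=16 'b': node 15→16
i=17 'b': node 16→17
i=18 'a': node 17→18
i=19 'b': node 18→19  → match P4@[14:19],P5@[18:19]
i=20 'a': node 19→2 (fail-walked)
i=21 'd': node 2→3  → match P0@[19:21]
i=22 'c': node 3→6 (fail-walked)
i=23 'a': node 6→7
i=24 'a': node 7→8
i=25 'c': node 8→9  → match P1@[20:25]
i=26 'b': node 9→1 (fail-walked)
i=27 'a': node 1→2
i=28 'd': node 2→3  → match P0@[26:28]
i=29 'c': node 3→6 (fail-walked)
i=30 'a': node 6→7
i=31 'a': node 7→8
i=32 'b': node 8→11 (fail-walked)  → match P5@[31:32]
i=33 'b': node 11→12
i=34 'a': node 12→13  → match P2@[30:34]
i=35 'a': node 13→10 (fail-walked)
i=36 'b': node 10→11  → match P5@[35:36]
i=37 'b': node 11→12
i=38 'a': node 12→13  → match P2@[34:38]
i=39 'd': node 13→3 (fail-walked)  → match P0@[37:39]
i=40 'a': node 3→4 (fail-walked)
i=41 'a': node 4→10
i=42 'b': node 10→11  → match P5@[41:42]
i=43 'c': node 11→14 (fail-walked)  → match P3@[42:43]
i=44 'a': node 14→4 (fail-walked)
i=45 'd': node 4→5
i=46 'c': node 5→6
i=47 'a': node 6→7
i=48 'a': node 7→8
i=49 'c': node 8→9  → match P1@[44:49]
i=50 'a': node 9→4 (fail-walked)
i=51 'd': node 4→5
i=52 'c': node 5→6
i=53 'a': node 6→7
i=54 'a': node 7→8
i=55 'c': node 8→9  → match P1@[50:55]
i=56 'b': node 9→1 (fail-walked)
i=57 'b': node 1→15
i=58 'b': node 15→16
i=59 'b': node 16→17
i=60 'a': node 17→18
i=61 'b': node 18→19  → match P4@[56:61],P5@[60:61]
i=62 'a': node 19→2 (fail-walked)
i=63 'd': node 2→3  → match P0@[61:63]
i=64 'b': node 3→1 (fail-walked)
i=65 'b': node 1→15
i=66 'c': node 15→14 (fail-walked)  → match P3@[65:66]
i=67 'b': node 14→1 (fail-walked)
i=68 'a': node 1→2
i=69 'd': node 2→3  → match P0@[67:69]
i=70 'd': node 3→0 (fail-walked)
i=71 'a': node 0→4
i=72 'a': node 4→10
i=73 'a': node 10→10 (fail-walked)
i=74 'b': node 10→11  → match P5@[73:74]

All matches (sorted): [[1,3],[10,4],[10,5],[13,0],[19,4],[19,5],[21,0],[25,1],[28,0],[32,5],[34,2],[36,5],[38,2],[39,0],[42,5],[43,3],[49,1],[55,1],[61,4],[61,5],[63,0],[66,3],[69,0],[74,5]]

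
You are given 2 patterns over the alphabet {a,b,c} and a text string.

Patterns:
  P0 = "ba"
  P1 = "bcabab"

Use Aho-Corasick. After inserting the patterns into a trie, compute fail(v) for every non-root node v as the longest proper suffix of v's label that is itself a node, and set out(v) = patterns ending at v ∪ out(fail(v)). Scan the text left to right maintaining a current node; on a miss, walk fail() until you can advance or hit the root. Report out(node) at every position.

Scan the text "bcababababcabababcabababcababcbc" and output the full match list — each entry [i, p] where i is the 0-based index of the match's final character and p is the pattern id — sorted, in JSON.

Construct AC machine:
Trie nodes:
  0='ε' goto b→1
  1='b' goto a→2 c→3
  2='ba' goto ·  [P0 ends]
  3='bc' goto a→4
  4='bca' goto b→5
  5='bcab' goto a→6
  6='bcaba' goto b→7
  7='bcabab' goto ·  [P1 ends]

BFS fail/out derivation:
  fail(1) 'b': from fail(0)=0 chase 'b': 0 ⇒ 0;  out=∅∪out(0)=∅
  fail(2) 'ba': from fail(1)=0 chase 'a': 0 ⇒ 0;  out={0}∪out(0)={0}
  fail(3) 'bc': from fail(1)=0 chase 'c': 0 ⇒ 0;  out=∅∪out(0)=∅
  fail(4) 'bca': from fail(3)=0 chase 'a': 0 ⇒ 0;  out=∅∪out(0)=∅
  fail(5) 'bcab': from fail(4)=0 chase 'b': 0 ⇒ 1;  out=∅∪out(1)=∅
  fail(6) 'bcaba': from fail(5)=1 chase 'a': 1 ⇒ 2;  out=∅∪out(2)={0}
  fail(7) 'bcabab': from fail(6)=2 chase 'b': 2→0 ⇒ 1;  out={1}∪out(1)={1}

Text stream:
i=0 'b': node 0→1
i=1 'c': node 1→3
i=2 'a': node 3→4
i=3 'b': node 4→5
i=4 'a': node 5→6  emit P0@[3:4]
i=5 'b': node 6→7  emit P1@[0:5]
i=6 'a': node 7→2 ·f  emit P0@[5:6]
i=7 'b': node 2→1 ·f
i=8 'a': node 1→2  emit P0@[7:8]
i=9 'b': node 2→1 ·f
i=10 'c': node 1→3
i=11 'a': node 3→4
i=12 'b': node 4→5
i=13 'a': node 5→6  emit P0@[12:13]
i=14 'b': node 6→7  emit P1@[9:14]
i=15 'a': node 7→2 ·f  emit P0@[14:15]
i=16 'b': node 2→1 ·f
i=17 'c': node 1→3
i=18 'a': node 3→4
i=19 'b': node 4→5
i=20 'a': node 5→6  emit P0@[19:20]
i=21 'b': node 6→7  emit P1@[16:21]
i=22 'a': node 7→2 ·f  emit P0@[21:22]
i=23 'b': node 2→1 ·f
i=24 'c': node 1→3
i=25 'a': node 3→4
i=26 'b': node 4→5
i=27 'a': node 5→6  emit P0@[26:27]
i=28 'b': node 6→7  emit P1@[23:28]
i=29 'c': node 7→3 ·f
i=30 'b': node 3→1 ·f
i=31 'c': node 1→3

Matches: [[4,0],[5,1],[6,0],[8,0],[13,0],[14,1],[15,0],[20,0],[21,1],[22,0],[27,0],[28,1]]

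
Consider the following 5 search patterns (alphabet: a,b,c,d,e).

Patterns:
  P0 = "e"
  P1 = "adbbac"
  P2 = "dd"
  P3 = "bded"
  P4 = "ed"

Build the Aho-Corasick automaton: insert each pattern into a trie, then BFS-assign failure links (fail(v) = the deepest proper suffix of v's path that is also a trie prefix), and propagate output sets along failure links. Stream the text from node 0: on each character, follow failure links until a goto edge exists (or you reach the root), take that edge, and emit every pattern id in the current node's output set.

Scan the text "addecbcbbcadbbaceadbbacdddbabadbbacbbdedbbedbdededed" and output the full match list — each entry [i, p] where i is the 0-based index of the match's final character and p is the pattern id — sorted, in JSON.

Build:
Trie (insert patterns):
  n0 'ε': a→2 b→10 d→8 e→1
  n1 'e': d→14  [P0 ends]
  n2 'a': d→3
  n3 'ad': b→4
  n4 'adb': b→5
  n5 'adbb': a→6
  n6 'adbba': c→7
  n7 'adbbac': ·  [P1 ends]
  n8 'd': d→9
  n9 'dd': ·  [P2 ends]
  n10 'b': d→11
  n11 'bd': e→12
  n12 'bde': d→13
  n13 'bded': ·  [P3 ends]
  n14 'ed': ·  [P4 ends]

BFS fail/out derivation:
  n1('e'): parent n0 fail=0; on 'e' 0 → fail=0;  out {0}∪∅={0}
  n2('a'): parent n0 fail=0; on 'a' 0 → fail=0;  out ∅∪∅=∅
  n8('d'): parent n0 fail=0; on 'd' 0 → fail=0;  out ∅∪∅=∅
  n10('b'): parent n0 fail=0; on 'b' 0 → fail=0;  out ∅∪∅=∅
  n3('ad'): parent n2 fail=0; on 'd' 0 → fail=8;  out ∅∪∅=∅
  n9('dd'): parent n8 fail=0; on 'd' 0 → fail=8;  out {2}∪∅={2}
  n11('bd'): parent n10 fail=0; on 'd' 0 → fail=8;  out ∅∪∅=∅
  n14('ed'): parent n1 fail=0; on 'd' 0 → fail=8;  out {4}∪∅={4}
  n4('adb'): parent n3 fail=8; on 'b' 8→0 → fail=10;  out ∅∪∅=∅
  n12('bde'): parent n11 fail=8; on 'e' 8→0 → fail=1;  out ∅∪{0}={0}
  n5('adbb'): parent n4 fail=10; on 'b' 10→0 → fail=10;  out ∅∪∅=∅
  n13('bded'): parent n12 fail=1; on 'd' 1 → fail=14;  out {3}∪{4}={3,4}
  n6('adbba'): parent n5 fail=10; on 'a' 10→0 → fail=2;  out ∅∪∅=∅
  n7('adbbac'): parent n6 fail=2; on 'c' 2→0 → fail=0;  out {1}∪∅={1}

Run:
pos 0 'a': at 2
pos 1 'd': at 3
pos 2 'd': at 9 (via fail)  → match P2@[1:2]
pos 3 'e': at 1 (via fail)  → match P0@[3:3]
pos 4 'c': at 0 (via fail)
pos 5 'b': at 10
pos 6 'c': at 0 (via fail)
pos 7 'b': at 10
pos 8 'b': at 10 (via fail)
pos 9 'c': at 0 (via fail)
pos 10 'a': at 2
pos 11 'd': at 3
pos 12 'b': at 4
pos 13 'b': at 5
pos 14 'a': at 6
pos 15 'c': at 7  → match P1@[10:15]
pos 16 'e': at 1 (via fail)  → match P0@[16:16]
pos 17 'a': at 2 (via fail)
pos 18 'd': at 3
pos 19 'b': at 4
pos 20 'b': at 5
pos 21 'a': at 6
pos 22 'c': at 7  → match P1@[17:22]
pos 23 'd': at 8 (via fail)
pos 24 'd': at 9  → match P2@[23:24]
pos 25 'd': at 9 (via fail)  → match P2@[24:25]
pos 26 'b': at 10 (via fail)
pos 27 'a': at 2 (via fail)
pos 28 'b': at 10 (via fail)
pos 29 'a': at 2 (via fail)
pos 30 'd': at 3
pos 31 'b': at 4
pos 32 'b': at 5
pos 33 'a': at 6
pos 34 'c': at 7  → match P1@[29:34]
pos 35 'b': at 10 (via fail)
pos 36 'b': at 10 (via fail)
pos 37 'd': at 11
pos 38 'e': at 12  → match P0@[38:38]
pos 39 'd': at 13  → match P3@[36:39],P4@[38:39]
pos 40 'b': at 10 (via fail)
pos 41 'b': at 10 (via fail)
pos 42 'e': at 1 (via fail)  → match P0@[42:42]
pos 43 'd': at 14  → match P4@[42:43]
pos 44 'b': at 10 (via fail)
pos 45 'd': at 11
pos 46 'e': at 12  → match P0@[46:46]
pos 47 'd': at 13  → match P3@[44:47],P4@[46:47]
pos 48 'e': at 1 (via fail)  → match P0@[48:48]
pos 49 'd': at 14  → match P4@[48:49]
pos 50 'e': at 1 (via fail)  → match P0@[50:50]
pos 51 'd': at 14  → match P4@[50:51]

Matches: [[2,2],[3,0],[15,1],[16,0],[22,1],[24,2],[25,2],[34,1],[38,0],[39,3],[39,4],[42,0],[43,4],[46,0],[47,3],[47,4],[48,0],[49,4],[50,0],[51,4]]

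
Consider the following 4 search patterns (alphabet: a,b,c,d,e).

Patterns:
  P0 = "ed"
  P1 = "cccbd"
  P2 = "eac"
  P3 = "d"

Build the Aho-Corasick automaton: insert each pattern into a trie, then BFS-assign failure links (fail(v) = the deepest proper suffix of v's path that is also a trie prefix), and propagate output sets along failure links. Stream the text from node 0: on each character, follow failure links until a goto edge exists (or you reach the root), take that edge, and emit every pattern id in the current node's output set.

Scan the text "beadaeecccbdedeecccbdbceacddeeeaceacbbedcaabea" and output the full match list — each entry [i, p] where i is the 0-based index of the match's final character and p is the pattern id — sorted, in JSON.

Build:
Trie nodes:
  n0 'ε': c→3 d→10 e→1
  n1 'e': a→8 d→2
  n2 'ed': ·  ←P0
  n3 'c': c→4
  n4 'cc': c→5
  n5 'ccc': b→6
  n6 'cccb': d→7
  n7 'cccbd': ·  ←P1
  n8 'ea': c→9
  n9 'eac': ·  ←P2
  n10 'd': ·  ←P3

BFS fail/out derivation:
  n1('e'): parent n0 fail=0; on 'e' 0 → fail=0;  out ∅∪∅=∅
  n3('c'): parent n0 fail=0; on 'c' 0 → fail=0;  out ∅∪∅=∅
  n10('d'): parent n0 fail=0; on 'd' 0 → fail=0;  out {3}∪∅={3}
  n2('ed'): parent n1 fail=0; on 'd' 0 → fail=10;  out {0}∪{3}={0,3}
  n4('cc'): parent n3 fail=0; on 'c' 0 → fail=3;  out ∅∪∅=∅
  n8('ea'): parent n1 fail=0; on 'a' 0 → fail=0;  out ∅∪∅=∅
  n5('ccc'): parent n4 fail=3; on 'c' 3 → fail=4;  out ∅∪∅=∅
  n9('eac'): parent n8 fail=0; on 'c' 0 → fail=3;  out {2}∪∅={2}
  n6('cccb'): parent n5 fail=4; on 'b' 4→3→0 → fail=0;  out ∅∪∅=∅
  n7('cccbd'): parent n6 fail=0; on 'd' 0 → fail=10;  out {1}∪{3}={1,3}

Scan:
i=0 'b': node 0→0
i=1 'e': node 0→1
i=2 'a': node 1→8
i=3 'd': node 8→10 ·f  → match P3@[3:3]
i=4 'a': node 10→0 ·f
i=5 'e': node 0→1
i=6 'e': node 1→1 ·f
i=7 'c': node 1→3 ·f
i=8 'c': node 3→4
i=9 'c': node 4→5
i=10 'b': node 5→6
i=11 'd': node 6→7  → match P1@[7:11],P3@[11:11]
i=12 'e': node 7→1 ·f
i=13 'd': node 1→2  → match P0@[12:13],P3@[13:13]
i=14 'e': node 2→1 ·f
i=15 'e': node 1→1 ·f
i=16 'c': node 1→3 ·f
i=17 'c': node 3→4
i=18 'c': node 4→5
i=19 'b': node 5→6
i=20 'd': node 6→7  → match P1@[16:20],P3@[20:20]
i=21 'b': node 7→0 ·f
i=22 'c': node 0→3
i=23 'e': node 3→1 ·f
i=24 'a': node 1→8
i=25 'c': node 8→9  → match P2@[23:25]
i=26 'd': node 9→10 ·f  → match P3@[26:26]
i=27 'd': node 10→10 ·f  → match P3@[27:27]
i=28 'e': node 10→1 ·f
i=29 'e': node 1→1 ·f
i=30 'e': node 1→1 ·f
i=31 'a': node 1→8
i=32 'c': node 8→9  → match P2@[30:32]
i=33 'e': node 9→1 ·f
i=34 'a': node 1→8
i=35 'c': node 8→9  → match P2@[33:35]
i=36 'b': node 9→0 ·f
i=37 'b': node 0→0
i=38 'e': node 0→1
i=39 'd': node 1→2  → match P0@[38:39],P3@[39:39]
i=40 'c': node 2→3 ·f
i=41 'a': node 3→0 ·f
i=42 'a': node 0→0
i=43 'b': node 0→0
i=44 'e': node 0→1
i=45 'a': node 1→8

Result: [[3,3],[11,1],[11,3],[13,0],[13,3],[20,1],[20,3],[25,2],[26,3],[27,3],[32,2],[35,2],[39,0],[39,3]]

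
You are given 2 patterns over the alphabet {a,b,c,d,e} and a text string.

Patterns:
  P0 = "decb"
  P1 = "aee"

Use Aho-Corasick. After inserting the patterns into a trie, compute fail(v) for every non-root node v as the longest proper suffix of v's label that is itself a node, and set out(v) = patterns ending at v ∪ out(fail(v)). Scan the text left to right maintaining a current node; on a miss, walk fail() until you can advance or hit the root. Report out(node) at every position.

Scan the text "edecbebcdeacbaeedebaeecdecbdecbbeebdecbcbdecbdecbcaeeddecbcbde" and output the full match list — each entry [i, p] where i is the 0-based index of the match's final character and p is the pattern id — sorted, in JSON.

Build:
Trie (insert patterns):
  n0 'ε': a→5 d→1
  n1 'd': e→2
  n2 'de': c→3
  n3 'dec': b→4
  n4 'decb': ·  [P0 ends]
  n5 'a': e→6
  n6 'ae': e→7
  n7 'aee': ·  [P1 ends]

Failure links (BFS by depth):
  fail(1) 'd': from fail(0)=0 chase 'd': 0 ⇒ 0;  out=∅∪out(0)=∅
  fail(5) 'a': from fail(0)=0 chase 'a': 0 ⇒ 0;  out=∅∪out(0)=∅
  fail(2) 'de': from fail(1)=0 chase 'e': 0 ⇒ 0;  out=∅∪out(0)=∅
  fail(6) 'ae': from fail(5)=0 chase 'e': 0 ⇒ 0;  out=∅∪out(0)=∅
  fail(3) 'dec': from fail(2)=0 chase 'c': 0 ⇒ 0;  out=∅∪out(0)=∅
  fail(7) 'aee': from fail(6)=0 chase 'e': 0 ⇒ 0;  out={1}∪out(0)={1}
  fail(4) 'decb': from fail(3)=0 chase 'b': 0 ⇒ 0;  out={0}∪out(0)={0}

Run:
pos 0 'e': at 0
pos 1 'd': at 1
pos 2 'e': at 2
pos 3 'c': at 3
pos 4 'b': at 4  emit P0@[1:4]
pos 5 'e': at 0 (via fail)
pos 6 'b': at 0
pos 7 'c': at 0
pos 8 'd': at 1
pos 9 'e': at 2
pos 10 'a': at 5 (via fail)
pos 11 'c': at 0 (via fail)
pos 12 'b': at 0
pos 13 'a': at 5
pos 14 'e': at 6
pos 15 'e': at 7  emit P1@[13:15]
pos 16 'd': at 1 (via fail)
pos 17 'e': at 2
pos 18 'b': at 0 (via fail)
pos 19 'a': at 5
pos 20 'e': at 6
pos 21 'e': at 7  emit P1@[19:21]
pos 22 'c': at 0 (via fail)
pos 23 'd': at 1
pos 24 'e': at 2
pos 25 'c': at 3
pos 26 'b': at 4  emit P0@[23:26]
pos 27 'd': at 1 (via fail)
pos 28 'e': at 2
pos 29 'c': at 3
pos 30 'b': at 4  emit P0@[27:30]
pos 31 'b': at 0 (via fail)
pos 32 'e': at 0
pos 33 'e': at 0
pos 34 'b': at 0
pos 35 'd': at 1
pos 36 'e': at 2
pos 37 'c': at 3
pos 38 'b': at 4  emit P0@[35:38]
pos 39 'c': at 0 (via fail)
pos 40 'b': at 0
pos 41 'd': at 1
pos 42 'e': at 2
pos 43 'c': at 3
pos 44 'b': at 4  emit P0@[41:44]
pos 45 'd': at 1 (via fail)
pos 46 'e': at 2
pos 47 'c': at 3
pos 48 'b': at 4  emit P0@[45:48]
pos 49 'c': at 0 (via fail)
pos 50 'a': at 5
pos 51 'e': at 6
pos 52 'e': at 7  emit P1@[50:52]
pos 53 'd': at 1 (via fail)
pos 54 'd': at 1 (via fail)
pos 55 'e': at 2
pos 56 'c': at 3
pos 57 'b': at 4  emit P0@[54:57]
pos 58 'c': at 0 (via fail)
pos 59 'b': at 0
pos 60 'd': at 1
pos 61 'e': at 2

All matches (sorted): [[4,0],[15,1],[21,1],[26,0],[30,0],[38,0],[44,0],[48,0],[52,1],[57,0]]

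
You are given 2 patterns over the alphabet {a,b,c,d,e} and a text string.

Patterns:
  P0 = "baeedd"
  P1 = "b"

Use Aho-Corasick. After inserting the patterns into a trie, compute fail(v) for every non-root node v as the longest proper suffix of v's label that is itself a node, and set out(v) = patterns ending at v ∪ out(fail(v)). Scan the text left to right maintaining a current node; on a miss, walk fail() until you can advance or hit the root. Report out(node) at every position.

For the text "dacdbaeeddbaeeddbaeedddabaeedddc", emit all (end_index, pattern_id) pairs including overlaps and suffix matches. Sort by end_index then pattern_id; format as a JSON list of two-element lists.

Construct AC machine:
Trie nodes:
  n0 'ε': b→1
  n1 'b': a→2  [P1 ends]
  n2 'ba': e→3
  n3 'bae': e→4
  n4 'baee': d→5
  n5 'baeed': d→6
  n6 'baeedd': ·  [P0 ends]

Failure links (BFS by depth):
  n1('b'): parent n0 fail=0; on 'b' 0 → fail=0;  out {1}∪∅={1}
  n2('ba'): parent n1 fail=0; on 'a' 0 → fail=0;  out ∅∪∅=∅
  n3('bae'): parent n2 fail=0; on 'e' 0 → fail=0;  out ∅∪∅=∅
  n4('baee'): parent n3 fail=0; on 'e' 0 → fail=0;  out ∅∪∅=∅
  n5('baeed'): parent n4 fail=0; on 'd' 0 → fail=0;  out ∅∪∅=∅
  n6('baeedd'): parent n5 fail=0; on 'd' 0 → fail=0;  out {0}∪∅={0}

Text stream:
pos 0 'd': at 0
pos 1 'a': at 0
pos 2 'c': at 0
pos 3 'd': at 0
pos 4 'b': at 1  → match P1@[4:4]
pos 5 'a': at 2
pos 6 'e': at 3
pos 7 'e': at 4
pos 8 'd': at 5
pos 9 'd': at 6  → match P0@[4:9]
pos 10 'b': at 1 (fail-walked)  → match P1@[10:10]
pos 11 'a': at 2
pos 12 'e': at 3
pos 13 'e': at 4
pos 14 'd': at 5
pos 15 'd': at 6  → match P0@[10:15]
pos 16 'b': at 1 (fail-walked)  → match P1@[16:16]
pos 17 'a': at 2
pos 18 'e': at 3
pos 19 'e': at 4
pos 20 'd': at 5
pos 21 'd': at 6  → match P0@[16:21]
pos 22 'd': at 0 (fail-walked)
pos 23 'a': at 0
pos 24 'b': at 1  → match P1@[24:24]
pos 25 'a': at 2
pos 26 'e': at 3
pos 27 'e': at 4
pos 28 'd': at 5
pos 29 'd': at 6  → match P0@[24:29]
pos 30 'd': at 0 (fail-walked)
pos 31 'c': at 0

All matches (sorted): [[4,1],[9,0],[10,1],[15,0],[16,1],[21,0],[24,1],[29,0]]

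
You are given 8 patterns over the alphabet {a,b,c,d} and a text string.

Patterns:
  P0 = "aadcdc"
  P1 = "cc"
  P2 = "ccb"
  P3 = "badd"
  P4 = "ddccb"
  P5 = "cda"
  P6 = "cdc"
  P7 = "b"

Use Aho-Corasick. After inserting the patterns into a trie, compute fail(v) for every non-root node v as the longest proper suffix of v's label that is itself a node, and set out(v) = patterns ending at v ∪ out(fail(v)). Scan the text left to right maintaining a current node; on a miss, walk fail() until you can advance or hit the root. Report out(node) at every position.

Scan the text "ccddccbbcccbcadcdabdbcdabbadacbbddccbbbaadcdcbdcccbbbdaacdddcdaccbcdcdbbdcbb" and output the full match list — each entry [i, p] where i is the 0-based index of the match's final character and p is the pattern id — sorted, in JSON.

Build automaton:
Trie nodes:
  n0 'ε': a→1 b→10 c→7 d→14
  n1 'a': a→2
  n2 'aa': d→3
  n3 'aad': c→4
  n4 'aadc': d→5
  n5 'aadcd': c→6
  n6 'aadcdc': ·  [P0 ends]
  n7 'c': c→8 d→19
  n8 'cc': b→9  [P1 ends]
  n9 'ccb': ·  [P2 ends]
  n10 'b': a→11  [P7 ends]
  n11 'ba': d→12
  n12 'bad': d→13
  n13 'badd': ·  [P3 ends]
  n14 'd': d→15
  n15 'dd': c→16
  n16 'ddc': c→17
  n17 'ddcc': b→18
  n18 'ddccb': ·  [P4 ends]
  n19 'cd': a→20 c→21
  n20 'cda': ·  [P5 ends]
  n21 'cdc': ·  [P6 ends]

Failure links (BFS by depth):
  fail(1) 'a': from fail(0)=0 chase 'a': 0 ⇒ 0;  out=∅∪out(0)=∅
  fail(7) 'c': from fail(0)=0 chase 'c': 0 ⇒ 0;  out=∅∪out(0)=∅
  fail(10) 'b': from fail(0)=0 chase 'b': 0 ⇒ 0;  out={7}∪out(0)={7}
  fail(14) 'd': from fail(0)=0 chase 'd': 0 ⇒ 0;  out=∅∪out(0)=∅
  fail(2) 'aa': from fail(1)=0 chase 'a': 0 ⇒ 1;  out=∅∪out(1)=∅
  fail(8) 'cc': from fail(7)=0 chase 'c': 0 ⇒ 7;  out={1}∪out(7)={1}
  fail(11) 'ba': from fail(10)=0 chase 'a': 0 ⇒ 1;  out=∅∪out(1)=∅
  fail(15) 'dd': from fail(14)=0 chase 'd': 0 ⇒ 14;  out=∅∪out(14)=∅
  fail(19) 'cd': from fail(7)=0 chase 'd': 0 ⇒ 14;  out=∅∪out(14)=∅
  fail(3) 'aad': from fail(2)=1 chase 'd': 1→0 ⇒ 14;  out=∅∪out(14)=∅
  fail(9) 'ccb': from fail(8)=7 chase 'b': 7→0 ⇒ 10;  out={2}∪out(10)={2,7}
  fail(12) 'bad': from fail(11)=1 chase 'd': 1→0 ⇒ 14;  out=∅∪out(14)=∅
  fail(16) 'ddc': from fail(15)=14 chase 'c': 14→0 ⇒ 7;  out=∅∪out(7)=∅
  fail(20) 'cda': from fail(19)=14 chase 'a': 14→0 ⇒ 1;  out={5}∪out(1)={5}
  fail(21) 'cdc': from fail(19)=14 chase 'c': 14→0 ⇒ 7;  out={6}∪out(7)={6}
  fail(4) 'aadc': from fail(3)=14 chase 'c': 14→0 ⇒ 7;  out=∅∪out(7)=∅
  fail(13) 'badd': from fail(12)=14 chase 'd': 14 ⇒ 15;  out={3}∪out(15)={3}
  fail(17) 'ddcc': from fail(16)=7 chase 'c': 7 ⇒ 8;  out=∅∪out(8)={1}
  fail(5) 'aadcd': from fail(4)=7 chase 'd': 7 ⇒ 19;  out=∅∪out(19)=∅
  fail(18) 'ddccb': from fail(17)=8 chase 'b': 8 ⇒ 9;  out={4}∪out(9)={2,4,7}
  fail(6) 'aadcdc': from fail(5)=19 chase 'c': 19 ⇒ 21;  out={0}∪out(21)={0,6}

Run:
[0] read 'c'  n0⇒n7
[1] read 'c'  n7⇒n8  ** P1@[0:1]
[2] read 'd'  n8⇒n19 ·f
[3] read 'd'  n19⇒n15 ·f
[4] read 'c'  n15⇒n16
[5] read 'c'  n16⇒n17  ** P1@[4:5]
[6] read 'b'  n17⇒n18  ** P2@[4:6],P4@[2:6],P7@[6:6]
[7] read 'b'  n18⇒n10 ·f  ** P7@[7:7]
[8] read 'c'  n10⇒n7 ·f
[9] read 'c'  n7⇒n8  ** P1@[8:9]
[10] read 'c'  n8⇒n8 ·f  ** P1@[9:10]
[11] read 'b'  n8⇒n9  ** P2@[9:11],P7@[11:11]
[12] read 'c'  n9⇒n7 ·f
[13] read 'a'  n7⇒n1 ·f
[14] read 'd'  n1⇒n14 ·f
[15] read 'c'  n14⇒n7 ·f
[16] read 'd'  n7⇒n19
[17] read 'a'  n19⇒n20  ** P5@[15:17]
[18] read 'b'  n20⇒n10 ·f  ** P7@[18:18]
[19] read 'd'  n10⇒n14 ·f
[20] read 'b'  n14⇒n10 ·f  ** P7@[20:20]
[21] read 'c'  n10⇒n7 ·f
[22] read 'd'  n7⇒n19
[23] read 'a'  n19⇒n20  ** P5@[21:23]
[24] read 'b'  n20⇒n10 ·f  ** P7@[24:24]
[25] read 'b'  n10⇒n10 ·f  ** P7@[25:25]
[26] read 'a'  n10⇒n11
[27] read 'd'  n11⇒n12
[28] read 'a'  n12⇒n1 ·f
[29] read 'c'  n1⇒n7 ·f
[30] read 'b'  n7⇒n10 ·f  ** P7@[30:30]
[31] read 'b'  n10⇒n10 ·f  ** P7@[31:31]
[32] read 'd'  n10⇒n14 ·f
[33] read 'd'  n14⇒n15
[34] read 'c'  n15⇒n16
[35] read 'c'  n16⇒n17  ** P1@[34:35]
[36] read 'b'  n17⇒n18  ** P2@[34:36],P4@[32:36],P7@[36:36]
[37] read 'b'  n18⇒n10 ·f  ** P7@[37:37]
[38] read 'b'  n10⇒n10 ·f  ** P7@[38:38]
[39] read 'a'  n10⇒n11
[40] read 'a'  n11⇒n2 ·f
[41] read 'd'  n2⇒n3
[42] read 'c'  n3⇒n4
[43] read 'd'  n4⇒n5
[44] read 'c'  n5⇒n6  ** P0@[39:44],P6@[42:44]
[45] read 'b'  n6⇒n10 ·f  ** P7@[45:45]
[46] read 'd'  n10⇒n14 ·f
[47] read 'c'  n14⇒n7 ·f
[48] read 'c'  n7⇒n8  ** P1@[47:48]
[49] read 'c'  n8⇒n8 ·f  ** P1@[48:49]
[50] read 'b'  n8⇒n9  ** P2@[48:50],P7@[50:50]
[51] read 'b'  n9⇒n10 ·f  ** P7@[51:51]
[52] read 'b'  n10⇒n10 ·f  ** P7@[52:52]
[53] read 'd'  n10⇒n14 ·f
[54] read 'a'  n14⇒n1 ·f
[55] read 'a'  n1⇒n2
[56] read 'c'  n2⇒n7 ·f
[57] read 'd'  n7⇒n19
[58] read 'd'  n19⇒n15 ·f
[59] read 'd'  n15⇒n15 ·f
[60] read 'c'  n15⇒n16
[61] read 'd'  n16⇒n19 ·f
[62] read 'a'  n19⇒n20  ** P5@[60:62]
[63] read 'c'  n20⇒n7 ·f
[64] read 'c'  n7⇒n8  ** P1@[63:64]
[65] read 'b'  n8⇒n9  ** P2@[63:65],P7@[65:65]
[66] read 'c'  n9⇒n7 ·f
[67] read 'd'  n7⇒n19
[68] read 'c'  n19⇒n21  ** P6@[66:68]
[69] read 'd'  n21⇒n19 ·f
[70] read 'b'  n19⇒n10 ·f  ** P7@[70:70]
[71] read 'b'  n10⇒n10 ·f  ** P7@[71:71]
[72] read 'd'  n10⇒n14 ·f
[73] read 'c'  n14⇒n7 ·f
[74] read 'b'  n7⇒n10 ·f  ** P7@[74:74]
[75] read 'b'  n10⇒n10 ·f  ** P7@[75:75]

Matches: [[1,1],[5,1],[6,2],[6,4],[6,7],[7,7],[9,1],[10,1],[11,2],[11,7],[17,5],[18,7],[20,7],[23,5],[24,7],[25,7],[30,7],[31,7],[35,1],[36,2],[36,4],[36,7],[37,7],[38,7],[44,0],[44,6],[45,7],[48,1],[49,1],[50,2],[50,7],[51,7],[52,7],[62,5],[64,1],[65,2],[65,7],[68,6],[70,7],[71,7],[74,7],[75,7]]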